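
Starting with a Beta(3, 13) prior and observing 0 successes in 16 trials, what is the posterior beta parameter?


Posterior beta = prior beta + failures
Failures = 16 - 0 = 16
beta_post = 13 + 16 = 29

29


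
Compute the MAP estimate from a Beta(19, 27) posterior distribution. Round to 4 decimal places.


MAP = mode of Beta distribution
= (alpha - 1)/(alpha + beta - 2)
= (19-1)/(19+27-2)
= 18/44 = 0.4091

0.4091


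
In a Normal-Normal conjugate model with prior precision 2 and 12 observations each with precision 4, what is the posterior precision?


Posterior precision = prior precision + n * observation precision
= 2 + 12 * 4
= 2 + 48 = 50

50


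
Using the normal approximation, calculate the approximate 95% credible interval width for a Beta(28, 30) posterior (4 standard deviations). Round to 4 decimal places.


Var(Beta) = 28*30/(58^2 * 59) = 0.0042
SD = 0.0651
Width ~ 4*SD = 0.2602

0.2602


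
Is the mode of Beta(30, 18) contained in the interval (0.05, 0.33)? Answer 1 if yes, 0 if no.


Mode = (a-1)/(a+b-2) = 29/46 = 0.6304
Interval: (0.05, 0.33)
Contains mode? 0

0


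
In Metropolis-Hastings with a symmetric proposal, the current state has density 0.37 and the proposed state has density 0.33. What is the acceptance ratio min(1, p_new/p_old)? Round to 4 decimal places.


Ratio = p_new / p_old = 0.33 / 0.37 = 0.8919
Acceptance = min(1, 0.8919) = 0.8919

0.8919


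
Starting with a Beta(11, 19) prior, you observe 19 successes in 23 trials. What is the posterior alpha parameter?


For a Beta-Binomial conjugate model:
Posterior alpha = prior alpha + number of successes
= 11 + 19 = 30

30


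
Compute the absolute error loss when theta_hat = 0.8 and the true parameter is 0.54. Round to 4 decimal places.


L = |theta_hat - theta_true|
= |0.8 - 0.54| = 0.26

0.26


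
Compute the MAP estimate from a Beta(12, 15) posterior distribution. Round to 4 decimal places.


MAP = mode of Beta distribution
= (alpha - 1)/(alpha + beta - 2)
= (12-1)/(12+15-2)
= 11/25 = 0.44

0.44


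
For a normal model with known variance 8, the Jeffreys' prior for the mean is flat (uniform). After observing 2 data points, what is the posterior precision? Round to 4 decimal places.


Jeffreys' prior for normal mean (known variance) is flat.
Prior precision = 0.
Posterior precision = prior_prec + n/sigma^2 = 0 + 2/8
= 0.25

0.25


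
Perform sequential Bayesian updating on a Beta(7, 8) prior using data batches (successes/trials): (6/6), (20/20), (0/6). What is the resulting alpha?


Accumulate successes: 26
Posterior alpha = prior alpha + sum of successes
= 7 + 26 = 33

33


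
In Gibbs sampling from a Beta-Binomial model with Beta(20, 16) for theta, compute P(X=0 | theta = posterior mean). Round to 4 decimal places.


Posterior mean = alpha/(alpha+beta) = 20/36 = 0.5556
P(X=0|theta=mean) = 1 - theta = 0.4444

0.4444


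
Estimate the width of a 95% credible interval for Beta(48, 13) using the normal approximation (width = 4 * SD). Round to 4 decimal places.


For Beta(a,b): Var = ab/((a+b)^2(a+b+1))
Var = 0.0027, SD = 0.052
Approximate 95% CI width = 4 * 0.052 = 0.208

0.208


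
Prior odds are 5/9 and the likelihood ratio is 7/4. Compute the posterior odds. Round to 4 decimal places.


Posterior odds = prior odds * likelihood ratio
= (5/9) * (7/4)
= 35 / 36
= 0.9722

0.9722


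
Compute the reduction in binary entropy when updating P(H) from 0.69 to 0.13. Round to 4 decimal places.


H_before = -p*log2(p) - (1-p)*log2(1-p) for p=0.69: 0.8932
H_after for p=0.13: 0.5574
Reduction = 0.8932 - 0.5574 = 0.3357

0.3357


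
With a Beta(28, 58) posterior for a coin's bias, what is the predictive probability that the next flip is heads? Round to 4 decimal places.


The predictive probability equals the posterior mean.
P(next = heads) = alpha / (alpha + beta)
= 28 / 86 = 0.3256

0.3256


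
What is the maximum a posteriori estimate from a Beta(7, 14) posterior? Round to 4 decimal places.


The MAP estimate equals the mode of the distribution.
Mode of Beta(a,b) = (a-1)/(a+b-2)
= 6/19
= 0.3158

0.3158


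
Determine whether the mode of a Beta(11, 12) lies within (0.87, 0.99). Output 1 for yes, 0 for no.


First find the mode: (a-1)/(a+b-2) = 0.4762
Is 0.4762 in (0.87, 0.99)? 0

0


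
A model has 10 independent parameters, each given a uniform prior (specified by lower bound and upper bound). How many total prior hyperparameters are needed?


Each uniform prior needs 2 hyperparameters (lower bound and upper bound).
Total = 2 * 10 = 20

20


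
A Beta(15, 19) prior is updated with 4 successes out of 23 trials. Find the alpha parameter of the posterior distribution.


In the Beta-Binomial conjugate update:
alpha_post = alpha_prior + successes
= 15 + 4
= 19

19


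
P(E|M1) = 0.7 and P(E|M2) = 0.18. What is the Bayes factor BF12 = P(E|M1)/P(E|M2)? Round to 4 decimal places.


Bayes factor BF12 = P(E|M1) / P(E|M2)
= 0.7 / 0.18
= 3.8889

3.8889


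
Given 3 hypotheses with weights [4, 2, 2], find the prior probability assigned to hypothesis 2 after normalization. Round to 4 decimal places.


To normalize, divide each weight by the sum of all weights.
Sum = 8
Prior(H2) = 2/8 = 0.25

0.25


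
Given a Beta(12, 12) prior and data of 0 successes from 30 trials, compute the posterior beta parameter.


Number of failures = 30 - 0 = 30
Posterior beta = 12 + 30 = 42

42


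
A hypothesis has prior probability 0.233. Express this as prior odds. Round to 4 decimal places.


Odds = P(H) / P(not H) = 0.233 / 0.767
= 0.3038

0.3038


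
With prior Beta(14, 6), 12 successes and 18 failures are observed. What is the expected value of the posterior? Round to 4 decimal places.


Posterior = Beta(26, 24)
E[theta] = alpha/(alpha+beta)
= 26/50 = 0.52

0.52


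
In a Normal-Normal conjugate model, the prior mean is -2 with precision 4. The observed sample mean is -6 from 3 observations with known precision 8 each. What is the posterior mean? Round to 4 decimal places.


Posterior precision = tau0 + n*tau = 4 + 3*8 = 28
Posterior mean = (tau0*mu0 + n*tau*xbar) / posterior_precision
= (4*-2 + 3*8*-6) / 28
= -152 / 28 = -5.4286

-5.4286


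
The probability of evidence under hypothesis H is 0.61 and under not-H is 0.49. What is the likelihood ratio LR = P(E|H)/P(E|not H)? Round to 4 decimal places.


LR = 0.61 / 0.49
= 1.2449

1.2449


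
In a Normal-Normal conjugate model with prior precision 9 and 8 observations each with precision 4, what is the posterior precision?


Posterior precision = prior precision + n * observation precision
= 9 + 8 * 4
= 9 + 32 = 41

41


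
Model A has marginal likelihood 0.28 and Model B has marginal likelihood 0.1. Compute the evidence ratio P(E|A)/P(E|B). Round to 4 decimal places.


Evidence ratio = P(E|A) / P(E|B)
= 0.28 / 0.1
= 2.8

2.8


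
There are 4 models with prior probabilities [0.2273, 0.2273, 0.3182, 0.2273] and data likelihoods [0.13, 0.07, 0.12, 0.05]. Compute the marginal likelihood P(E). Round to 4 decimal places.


P(E) = sum over models of P(M_i) * P(E|M_i)
= 0.2273*0.13 + 0.2273*0.07 + 0.3182*0.12 + 0.2273*0.05
= 0.095

0.095


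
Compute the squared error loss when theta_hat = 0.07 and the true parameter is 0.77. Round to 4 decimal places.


L = (theta_hat - theta_true)^2
= (0.07 - 0.77)^2
= -0.7^2 = 0.49

0.49


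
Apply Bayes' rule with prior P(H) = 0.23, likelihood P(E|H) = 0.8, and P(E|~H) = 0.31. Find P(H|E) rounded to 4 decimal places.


Step 1: Compute marginal P(E) = P(E|H)P(H) + P(E|~H)P(~H)
= 0.8*0.23 + 0.31*0.77 = 0.4227
Step 2: P(H|E) = P(E|H)P(H)/P(E) = 0.184/0.4227
= 0.4353

0.4353


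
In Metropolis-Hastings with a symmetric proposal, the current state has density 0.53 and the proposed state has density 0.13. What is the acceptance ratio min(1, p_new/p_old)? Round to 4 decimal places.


Ratio = p_new / p_old = 0.13 / 0.53 = 0.2453
Acceptance = min(1, 0.2453) = 0.2453

0.2453


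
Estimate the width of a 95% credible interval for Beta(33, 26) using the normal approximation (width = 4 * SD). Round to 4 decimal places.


For Beta(a,b): Var = ab/((a+b)^2(a+b+1))
Var = 0.0041, SD = 0.0641
Approximate 95% CI width = 4 * 0.0641 = 0.2564

0.2564


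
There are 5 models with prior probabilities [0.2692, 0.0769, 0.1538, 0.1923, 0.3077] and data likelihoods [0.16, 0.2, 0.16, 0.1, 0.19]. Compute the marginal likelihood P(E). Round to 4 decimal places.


P(E) = sum over models of P(M_i) * P(E|M_i)
= 0.2692*0.16 + 0.0769*0.2 + 0.1538*0.16 + 0.1923*0.1 + 0.3077*0.19
= 0.1608

0.1608


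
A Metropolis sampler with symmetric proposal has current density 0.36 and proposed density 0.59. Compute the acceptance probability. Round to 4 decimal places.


For symmetric proposals, acceptance = min(1, pi(x*)/pi(x))
= min(1, 0.59/0.36)
= min(1, 1.6389) = 1.0

1.0


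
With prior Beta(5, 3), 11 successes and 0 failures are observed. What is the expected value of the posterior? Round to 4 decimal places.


Posterior = Beta(16, 3)
E[theta] = alpha/(alpha+beta)
= 16/19 = 0.8421

0.8421


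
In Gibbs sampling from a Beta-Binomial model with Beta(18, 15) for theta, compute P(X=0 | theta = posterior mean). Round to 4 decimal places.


Posterior mean = alpha/(alpha+beta) = 18/33 = 0.5455
P(X=0|theta=mean) = 1 - theta = 0.4545

0.4545


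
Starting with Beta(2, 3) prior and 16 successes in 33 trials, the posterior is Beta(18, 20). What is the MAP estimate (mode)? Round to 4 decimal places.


The mode of Beta(a, b) when a > 1 and b > 1 is (a-1)/(a+b-2)
= (18 - 1) / (18 + 20 - 2)
= 17 / 36
= 0.4722

0.4722


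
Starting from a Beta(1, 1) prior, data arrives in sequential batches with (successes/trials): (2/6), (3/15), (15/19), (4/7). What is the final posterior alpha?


In sequential Bayesian updating, we sum all successes.
Total successes = 24
Final alpha = 1 + 24 = 25

25


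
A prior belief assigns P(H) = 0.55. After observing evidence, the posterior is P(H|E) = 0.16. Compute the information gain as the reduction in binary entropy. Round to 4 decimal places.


H(prior) = -0.55*log2(0.55) - 0.45*log2(0.45)
= 0.9928
H(post) = -0.16*log2(0.16) - 0.84*log2(0.84)
= 0.6343
IG = 0.9928 - 0.6343 = 0.3585

0.3585


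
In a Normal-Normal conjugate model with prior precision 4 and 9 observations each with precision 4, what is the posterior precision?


Posterior precision = prior precision + n * observation precision
= 4 + 9 * 4
= 4 + 36 = 40

40


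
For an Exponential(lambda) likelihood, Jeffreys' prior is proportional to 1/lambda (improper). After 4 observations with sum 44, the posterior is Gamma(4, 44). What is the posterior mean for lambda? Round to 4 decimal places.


Posterior = Gamma(n, sum_x) = Gamma(4, 44)
Posterior mean = shape/rate = 4/44
= 0.0909

0.0909


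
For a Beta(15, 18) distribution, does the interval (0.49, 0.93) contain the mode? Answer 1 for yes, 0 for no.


Mode of Beta(a,b) = (a-1)/(a+b-2)
= (15-1)/(15+18-2) = 0.4516
Check: 0.49 <= 0.4516 <= 0.93?
Result: 0

0


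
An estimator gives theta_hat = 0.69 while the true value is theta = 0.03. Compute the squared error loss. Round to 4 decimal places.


The squared error loss is (theta_hat - theta)^2
= (0.69 - 0.03)^2
= (0.66)^2 = 0.4356

0.4356


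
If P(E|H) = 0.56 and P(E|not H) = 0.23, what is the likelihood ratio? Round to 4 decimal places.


Likelihood ratio = P(E|H) / P(E|not H)
= 0.56 / 0.23
= 2.4348

2.4348


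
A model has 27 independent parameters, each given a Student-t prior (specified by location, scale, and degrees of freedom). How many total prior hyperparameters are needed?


Each Student-t prior needs 3 hyperparameters (location, scale, and degrees of freedom).
Total = 3 * 27 = 81

81


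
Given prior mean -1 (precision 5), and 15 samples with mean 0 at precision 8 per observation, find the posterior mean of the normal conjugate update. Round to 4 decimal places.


The posterior mean is a precision-weighted average of prior and data.
Post. prec. = 5 + 120 = 125
Post. mean = (-5 + 0)/125 = -5/125 = -0.04

-0.04


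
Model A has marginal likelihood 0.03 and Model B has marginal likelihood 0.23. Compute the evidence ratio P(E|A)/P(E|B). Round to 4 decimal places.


Evidence ratio = P(E|A) / P(E|B)
= 0.03 / 0.23
= 0.1304

0.1304


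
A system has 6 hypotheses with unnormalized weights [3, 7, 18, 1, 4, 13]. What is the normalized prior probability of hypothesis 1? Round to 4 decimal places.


The normalized prior is the weight divided by the total.
Total weight = 46
P(H1) = 3 / 46 = 0.0652

0.0652


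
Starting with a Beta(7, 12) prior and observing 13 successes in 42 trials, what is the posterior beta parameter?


Posterior beta = prior beta + failures
Failures = 42 - 13 = 29
beta_post = 12 + 29 = 41

41


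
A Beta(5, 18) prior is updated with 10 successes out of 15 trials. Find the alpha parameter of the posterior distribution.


In the Beta-Binomial conjugate update:
alpha_post = alpha_prior + successes
= 5 + 10
= 15

15


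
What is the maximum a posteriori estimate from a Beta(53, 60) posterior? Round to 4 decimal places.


The MAP estimate equals the mode of the distribution.
Mode of Beta(a,b) = (a-1)/(a+b-2)
= 52/111
= 0.4685

0.4685


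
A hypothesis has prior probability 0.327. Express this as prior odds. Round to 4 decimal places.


Odds = P(H) / P(not H) = 0.327 / 0.673
= 0.4859

0.4859


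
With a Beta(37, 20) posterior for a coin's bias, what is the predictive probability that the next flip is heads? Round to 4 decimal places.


The predictive probability equals the posterior mean.
P(next = heads) = alpha / (alpha + beta)
= 37 / 57 = 0.6491

0.6491


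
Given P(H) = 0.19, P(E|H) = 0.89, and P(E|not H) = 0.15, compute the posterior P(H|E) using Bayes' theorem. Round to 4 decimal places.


By Bayes' theorem: P(H|E) = P(E|H)*P(H) / P(E)
P(E) = P(E|H)*P(H) + P(E|not H)*P(not H)
P(E) = 0.89*0.19 + 0.15*0.81 = 0.2906
P(H|E) = 0.89*0.19 / 0.2906 = 0.5819

0.5819


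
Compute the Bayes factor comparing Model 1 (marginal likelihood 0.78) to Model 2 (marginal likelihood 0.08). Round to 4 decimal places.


BF12 = marginal likelihood of M1 / marginal likelihood of M2
= 0.78/0.08
= 9.75

9.75


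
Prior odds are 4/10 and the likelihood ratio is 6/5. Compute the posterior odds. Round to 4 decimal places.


Posterior odds = prior odds * likelihood ratio
= (4/10) * (6/5)
= 24 / 50
= 0.48

0.48


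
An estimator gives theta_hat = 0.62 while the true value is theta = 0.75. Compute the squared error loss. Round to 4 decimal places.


The squared error loss is (theta_hat - theta)^2
= (0.62 - 0.75)^2
= (-0.13)^2 = 0.0169

0.0169


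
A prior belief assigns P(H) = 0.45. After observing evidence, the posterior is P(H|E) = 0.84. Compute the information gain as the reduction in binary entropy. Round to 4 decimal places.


H(prior) = -0.45*log2(0.45) - 0.55*log2(0.55)
= 0.9928
H(post) = -0.84*log2(0.84) - 0.16*log2(0.16)
= 0.6343
IG = 0.9928 - 0.6343 = 0.3585

0.3585


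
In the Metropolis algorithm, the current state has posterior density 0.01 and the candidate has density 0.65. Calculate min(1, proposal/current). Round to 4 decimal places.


Ratio = 0.65/0.01 = 65.0
Acceptance probability = min(1, 65.0)
= 1.0

1.0


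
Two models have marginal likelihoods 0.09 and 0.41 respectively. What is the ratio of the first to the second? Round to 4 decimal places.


Evidence ratio = 0.09 / 0.41
= 0.2195

0.2195


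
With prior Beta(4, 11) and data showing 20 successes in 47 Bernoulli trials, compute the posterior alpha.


Conjugate update: alpha_posterior = alpha_prior + k
= 4 + 20 = 24

24


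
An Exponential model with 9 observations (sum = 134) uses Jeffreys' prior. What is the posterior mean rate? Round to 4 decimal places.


Posterior Gamma(9, 134)
E[lambda] = 9/134 = 0.0672

0.0672


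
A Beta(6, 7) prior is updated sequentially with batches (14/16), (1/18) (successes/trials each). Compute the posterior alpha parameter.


Sequential conjugate updating is equivalent to a single batch update.
Total successes across all batches = 15
alpha_posterior = alpha_prior + total_successes = 6 + 15
= 21

21


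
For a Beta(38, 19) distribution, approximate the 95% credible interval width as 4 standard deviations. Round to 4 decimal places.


Variance of Beta(a,b) = ab / ((a+b)^2 * (a+b+1))
= 38*19 / ((57)^2 * 58)
= 0.0038
SD = sqrt(0.0038) = 0.0619
Width = 4 * SD = 0.2476

0.2476


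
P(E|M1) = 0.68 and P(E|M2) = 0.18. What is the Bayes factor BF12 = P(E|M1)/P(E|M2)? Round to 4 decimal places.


Bayes factor BF12 = P(E|M1) / P(E|M2)
= 0.68 / 0.18
= 3.7778

3.7778


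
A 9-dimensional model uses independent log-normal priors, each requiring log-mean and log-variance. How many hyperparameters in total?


Per parameter: 2 (log-mean and log-variance).
Total = 9 * 2 = 18

18


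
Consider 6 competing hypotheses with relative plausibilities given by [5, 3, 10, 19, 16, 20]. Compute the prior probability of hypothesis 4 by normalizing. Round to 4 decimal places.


Sum of weights = 5 + 3 + 10 + 19 + 16 + 20 = 73
Normalized prior for H4 = 19 / 73
= 0.2603

0.2603


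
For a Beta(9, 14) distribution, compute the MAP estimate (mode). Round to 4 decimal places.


MAP = mode = (a-1)/(a+b-2)
= (9-1)/(9+14-2)
= 8/21 = 0.381

0.381


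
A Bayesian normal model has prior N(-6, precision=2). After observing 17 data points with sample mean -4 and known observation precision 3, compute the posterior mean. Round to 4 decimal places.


Posterior mean = (prior_precision * prior_mean + n * data_precision * data_mean) / (prior_precision + n * data_precision)
Numerator = 2*-6 + 17*3*-4 = -216
Denominator = 2 + 17*3 = 53
Posterior mean = -4.0755

-4.0755


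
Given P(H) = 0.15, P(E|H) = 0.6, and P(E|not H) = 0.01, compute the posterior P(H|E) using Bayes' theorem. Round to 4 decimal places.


By Bayes' theorem: P(H|E) = P(E|H)*P(H) / P(E)
P(E) = P(E|H)*P(H) + P(E|not H)*P(not H)
P(E) = 0.6*0.15 + 0.01*0.85 = 0.0985
P(H|E) = 0.6*0.15 / 0.0985 = 0.9137

0.9137


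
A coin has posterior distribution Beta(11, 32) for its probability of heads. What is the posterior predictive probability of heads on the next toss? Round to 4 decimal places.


Posterior predictive = E[theta] = alpha/(alpha+beta)
= 11/43
= 0.2558

0.2558


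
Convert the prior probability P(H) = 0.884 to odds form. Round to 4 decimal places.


P(not H) = 1 - 0.884 = 0.116
Odds = 0.884 / 0.116 = 7.6207

7.6207


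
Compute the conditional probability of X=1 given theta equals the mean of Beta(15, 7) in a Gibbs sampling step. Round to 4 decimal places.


Mean of Beta(15, 7) = 0.6818
P(X=1 | theta=0.6818) = 0.6818

0.6818


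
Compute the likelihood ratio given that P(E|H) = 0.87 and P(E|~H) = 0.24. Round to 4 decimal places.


LR = P(E|H) / P(E|~H)
= 0.87 / 0.24 = 3.625

3.625


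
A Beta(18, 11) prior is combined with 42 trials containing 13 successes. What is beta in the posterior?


In conjugate updating:
beta_posterior = beta_prior + (n - k)
= 11 + (42 - 13)
= 11 + 29 = 40

40


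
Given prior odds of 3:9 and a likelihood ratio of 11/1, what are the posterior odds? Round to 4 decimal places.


Posterior odds = prior odds * LR
Prior odds = 3/9 = 0.3333
LR = 11/1 = 11.0
Posterior odds = 0.3333 * 11.0 = 3.6667

3.6667


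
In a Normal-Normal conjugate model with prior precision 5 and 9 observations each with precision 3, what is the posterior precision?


Posterior precision = prior precision + n * observation precision
= 5 + 9 * 3
= 5 + 27 = 32

32


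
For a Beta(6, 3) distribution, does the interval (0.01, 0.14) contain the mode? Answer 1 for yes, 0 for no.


Mode of Beta(a,b) = (a-1)/(a+b-2)
= (6-1)/(6+3-2) = 0.7143
Check: 0.01 <= 0.7143 <= 0.14?
Result: 0

0


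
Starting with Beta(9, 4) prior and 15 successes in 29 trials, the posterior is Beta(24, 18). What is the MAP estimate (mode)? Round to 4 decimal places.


The mode of Beta(a, b) when a > 1 and b > 1 is (a-1)/(a+b-2)
= (24 - 1) / (24 + 18 - 2)
= 23 / 40
= 0.575

0.575


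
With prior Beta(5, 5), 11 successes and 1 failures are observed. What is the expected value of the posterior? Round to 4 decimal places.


Posterior = Beta(16, 6)
E[theta] = alpha/(alpha+beta)
= 16/22 = 0.7273

0.7273


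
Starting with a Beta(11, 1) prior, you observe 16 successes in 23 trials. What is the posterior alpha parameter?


For a Beta-Binomial conjugate model:
Posterior alpha = prior alpha + number of successes
= 11 + 16 = 27

27


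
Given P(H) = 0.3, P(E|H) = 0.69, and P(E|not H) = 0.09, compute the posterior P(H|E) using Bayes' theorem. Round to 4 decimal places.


By Bayes' theorem: P(H|E) = P(E|H)*P(H) / P(E)
P(E) = P(E|H)*P(H) + P(E|not H)*P(not H)
P(E) = 0.69*0.3 + 0.09*0.7 = 0.27
P(H|E) = 0.69*0.3 / 0.27 = 0.7667

0.7667


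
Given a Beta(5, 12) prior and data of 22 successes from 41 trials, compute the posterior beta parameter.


Number of failures = 41 - 22 = 19
Posterior beta = 12 + 19 = 31

31


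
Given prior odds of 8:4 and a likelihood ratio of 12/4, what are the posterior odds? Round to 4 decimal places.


Posterior odds = prior odds * LR
Prior odds = 8/4 = 2.0
LR = 12/4 = 3.0
Posterior odds = 2.0 * 3.0 = 6.0

6.0


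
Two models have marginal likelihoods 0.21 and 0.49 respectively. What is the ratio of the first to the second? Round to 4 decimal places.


Evidence ratio = 0.21 / 0.49
= 0.4286

0.4286


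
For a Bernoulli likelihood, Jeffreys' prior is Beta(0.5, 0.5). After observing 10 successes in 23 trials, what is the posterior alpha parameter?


Jeffreys' prior for Bernoulli is Beta(0.5, 0.5).
Posterior is Beta(0.5 + k, 0.5 + n - k).
Posterior alpha = 0.5 + k = 0.5 + 10 = 10.5

10.5


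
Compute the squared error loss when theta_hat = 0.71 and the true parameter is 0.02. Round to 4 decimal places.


L = (theta_hat - theta_true)^2
= (0.71 - 0.02)^2
= 0.69^2 = 0.4761

0.4761


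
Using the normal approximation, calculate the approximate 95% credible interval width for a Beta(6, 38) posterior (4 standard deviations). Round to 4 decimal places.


Var(Beta) = 6*38/(44^2 * 45) = 0.0026
SD = 0.0512
Width ~ 4*SD = 0.2046

0.2046


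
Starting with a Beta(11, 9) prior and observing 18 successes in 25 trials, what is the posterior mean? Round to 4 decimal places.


Posterior parameters: alpha = 11 + 18 = 29
beta = 9 + 7 = 16
Posterior mean = alpha / (alpha + beta) = 29 / 45
= 0.6444

0.6444


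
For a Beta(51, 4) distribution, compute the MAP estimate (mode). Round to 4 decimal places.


MAP = mode = (a-1)/(a+b-2)
= (51-1)/(51+4-2)
= 50/53 = 0.9434

0.9434


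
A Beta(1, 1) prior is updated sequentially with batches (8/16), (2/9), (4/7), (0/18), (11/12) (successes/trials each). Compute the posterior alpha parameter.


Sequential conjugate updating is equivalent to a single batch update.
Total successes across all batches = 25
alpha_posterior = alpha_prior + total_successes = 1 + 25
= 26

26


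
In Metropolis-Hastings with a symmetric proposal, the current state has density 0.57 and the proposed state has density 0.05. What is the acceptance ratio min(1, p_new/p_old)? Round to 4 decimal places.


Ratio = p_new / p_old = 0.05 / 0.57 = 0.0877
Acceptance = min(1, 0.0877) = 0.0877

0.0877


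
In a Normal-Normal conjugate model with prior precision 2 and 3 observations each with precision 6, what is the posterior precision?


Posterior precision = prior precision + n * observation precision
= 2 + 3 * 6
= 2 + 18 = 20

20


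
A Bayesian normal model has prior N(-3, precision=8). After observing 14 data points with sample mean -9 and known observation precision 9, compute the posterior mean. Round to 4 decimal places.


Posterior mean = (prior_precision * prior_mean + n * data_precision * data_mean) / (prior_precision + n * data_precision)
Numerator = 8*-3 + 14*9*-9 = -1158
Denominator = 8 + 14*9 = 134
Posterior mean = -8.6418

-8.6418


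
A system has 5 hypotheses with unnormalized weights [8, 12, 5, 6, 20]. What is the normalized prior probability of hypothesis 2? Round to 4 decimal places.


The normalized prior is the weight divided by the total.
Total weight = 51
P(H2) = 12 / 51 = 0.2353

0.2353


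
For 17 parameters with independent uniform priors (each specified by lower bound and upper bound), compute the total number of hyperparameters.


A uniform prior has 2 hyperparameters per parameter.
Total = 17 * 2 = 34

34


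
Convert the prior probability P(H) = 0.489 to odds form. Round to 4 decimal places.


P(not H) = 1 - 0.489 = 0.511
Odds = 0.489 / 0.511 = 0.9569

0.9569


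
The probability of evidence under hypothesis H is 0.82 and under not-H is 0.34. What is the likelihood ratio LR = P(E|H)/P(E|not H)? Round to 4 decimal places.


LR = 0.82 / 0.34
= 2.4118

2.4118


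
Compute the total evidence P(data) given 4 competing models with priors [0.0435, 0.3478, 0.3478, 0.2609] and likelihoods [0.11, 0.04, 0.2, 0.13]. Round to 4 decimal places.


Marginal likelihood = sum P(model_i) * P(data|model_i)
Model 1: 0.0435 * 0.11 = 0.0048
Model 2: 0.3478 * 0.04 = 0.0139
Model 3: 0.3478 * 0.2 = 0.0696
Model 4: 0.2609 * 0.13 = 0.0339
Total = 0.1222

0.1222


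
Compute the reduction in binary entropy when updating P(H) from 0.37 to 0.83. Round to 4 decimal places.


H_before = -p*log2(p) - (1-p)*log2(1-p) for p=0.37: 0.9507
H_after for p=0.83: 0.6577
Reduction = 0.9507 - 0.6577 = 0.293

0.293


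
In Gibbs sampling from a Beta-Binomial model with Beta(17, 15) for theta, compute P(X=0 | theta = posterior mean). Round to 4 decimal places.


Posterior mean = alpha/(alpha+beta) = 17/32 = 0.5312
P(X=0|theta=mean) = 1 - theta = 0.4688

0.4688


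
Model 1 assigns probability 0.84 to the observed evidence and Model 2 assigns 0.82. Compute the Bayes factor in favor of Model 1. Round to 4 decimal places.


BF = P(data|M1) / P(data|M2)
= 0.84 / 0.82 = 1.0244

1.0244


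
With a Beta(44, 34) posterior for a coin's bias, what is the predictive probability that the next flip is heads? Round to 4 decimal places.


The predictive probability equals the posterior mean.
P(next = heads) = alpha / (alpha + beta)
= 44 / 78 = 0.5641

0.5641


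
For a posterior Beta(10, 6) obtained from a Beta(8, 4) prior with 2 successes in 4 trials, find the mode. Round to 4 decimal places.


Mode = (alpha - 1) / (alpha + beta - 2)
= 9 / 14
= 0.6429

0.6429


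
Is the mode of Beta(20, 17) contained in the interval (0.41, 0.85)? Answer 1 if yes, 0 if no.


Mode = (a-1)/(a+b-2) = 19/35 = 0.5429
Interval: (0.41, 0.85)
Contains mode? 1

1


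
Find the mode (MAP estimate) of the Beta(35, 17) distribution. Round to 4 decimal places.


For Beta(a,b) with a,b > 1:
Mode = (a-1)/(a+b-2) = (35-1)/(52-2)
= 34/50 = 0.68

0.68


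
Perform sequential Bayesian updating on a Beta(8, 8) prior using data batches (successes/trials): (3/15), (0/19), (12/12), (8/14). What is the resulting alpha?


Accumulate successes: 23
Posterior alpha = prior alpha + sum of successes
= 8 + 23 = 31

31


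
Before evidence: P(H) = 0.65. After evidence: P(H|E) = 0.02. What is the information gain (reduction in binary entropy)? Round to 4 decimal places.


Prior entropy = 0.9341
Posterior entropy = 0.1414
Information gain = 0.9341 - 0.1414 = 0.7926

0.7926


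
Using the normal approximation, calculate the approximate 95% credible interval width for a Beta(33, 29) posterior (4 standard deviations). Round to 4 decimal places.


Var(Beta) = 33*29/(62^2 * 63) = 0.004
SD = 0.0629
Width ~ 4*SD = 0.2515

0.2515


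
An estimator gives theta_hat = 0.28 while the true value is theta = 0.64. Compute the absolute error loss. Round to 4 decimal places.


The absolute error loss is |theta_hat - theta|
= |0.28 - 0.64|
= 0.36

0.36


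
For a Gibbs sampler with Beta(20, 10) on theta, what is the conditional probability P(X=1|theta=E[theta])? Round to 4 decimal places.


E[theta] = 20/(20+10) = 0.6667
P(X=1|theta) = theta = 0.6667

0.6667


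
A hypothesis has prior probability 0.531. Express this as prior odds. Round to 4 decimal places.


Odds = P(H) / P(not H) = 0.531 / 0.469
= 1.1322

1.1322


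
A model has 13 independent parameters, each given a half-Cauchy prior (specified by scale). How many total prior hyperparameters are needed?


Each half-Cauchy prior needs 1 hyperparameter (scale).
Total = 1 * 13 = 13

13


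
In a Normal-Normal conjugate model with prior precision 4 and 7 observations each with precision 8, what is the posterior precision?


Posterior precision = prior precision + n * observation precision
= 4 + 7 * 8
= 4 + 56 = 60

60


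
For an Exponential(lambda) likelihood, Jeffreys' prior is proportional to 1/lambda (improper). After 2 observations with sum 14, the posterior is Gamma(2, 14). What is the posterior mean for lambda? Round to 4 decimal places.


Posterior = Gamma(n, sum_x) = Gamma(2, 14)
Posterior mean = shape/rate = 2/14
= 0.1429

0.1429


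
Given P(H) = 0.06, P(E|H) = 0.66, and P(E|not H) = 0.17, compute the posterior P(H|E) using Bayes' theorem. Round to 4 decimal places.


By Bayes' theorem: P(H|E) = P(E|H)*P(H) / P(E)
P(E) = P(E|H)*P(H) + P(E|not H)*P(not H)
P(E) = 0.66*0.06 + 0.17*0.94 = 0.1994
P(H|E) = 0.66*0.06 / 0.1994 = 0.1986

0.1986


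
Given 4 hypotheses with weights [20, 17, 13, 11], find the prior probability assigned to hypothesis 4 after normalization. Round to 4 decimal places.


To normalize, divide each weight by the sum of all weights.
Sum = 61
Prior(H4) = 11/61 = 0.1803

0.1803


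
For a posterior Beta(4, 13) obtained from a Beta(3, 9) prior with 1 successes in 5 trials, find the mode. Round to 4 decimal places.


Mode = (alpha - 1) / (alpha + beta - 2)
= 3 / 15
= 0.2

0.2


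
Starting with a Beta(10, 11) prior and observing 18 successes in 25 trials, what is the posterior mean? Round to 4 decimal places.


Posterior parameters: alpha = 10 + 18 = 28
beta = 11 + 7 = 18
Posterior mean = alpha / (alpha + beta) = 28 / 46
= 0.6087

0.6087


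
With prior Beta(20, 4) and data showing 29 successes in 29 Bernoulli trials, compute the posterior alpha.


Conjugate update: alpha_posterior = alpha_prior + k
= 20 + 29 = 49

49


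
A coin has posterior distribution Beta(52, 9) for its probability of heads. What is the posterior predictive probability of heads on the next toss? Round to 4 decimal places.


Posterior predictive = E[theta] = alpha/(alpha+beta)
= 52/61
= 0.8525

0.8525


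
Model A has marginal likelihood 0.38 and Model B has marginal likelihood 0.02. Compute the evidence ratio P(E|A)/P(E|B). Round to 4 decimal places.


Evidence ratio = P(E|A) / P(E|B)
= 0.38 / 0.02
= 19.0

19.0


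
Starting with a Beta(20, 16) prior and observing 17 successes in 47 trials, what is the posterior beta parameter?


Posterior beta = prior beta + failures
Failures = 47 - 17 = 30
beta_post = 16 + 30 = 46

46


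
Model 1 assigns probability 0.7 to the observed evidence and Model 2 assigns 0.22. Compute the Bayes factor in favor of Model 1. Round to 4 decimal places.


BF = P(data|M1) / P(data|M2)
= 0.7 / 0.22 = 3.1818

3.1818


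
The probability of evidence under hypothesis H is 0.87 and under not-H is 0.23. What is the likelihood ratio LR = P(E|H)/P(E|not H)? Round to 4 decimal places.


LR = 0.87 / 0.23
= 3.7826

3.7826


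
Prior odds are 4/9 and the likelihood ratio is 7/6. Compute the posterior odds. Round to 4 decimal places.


Posterior odds = prior odds * likelihood ratio
= (4/9) * (7/6)
= 28 / 54
= 0.5185

0.5185


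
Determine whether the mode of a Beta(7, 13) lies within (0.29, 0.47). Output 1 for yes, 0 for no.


First find the mode: (a-1)/(a+b-2) = 0.3333
Is 0.3333 in (0.29, 0.47)? 1

1


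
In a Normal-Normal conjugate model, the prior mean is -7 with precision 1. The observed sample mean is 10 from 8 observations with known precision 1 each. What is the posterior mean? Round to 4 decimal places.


Posterior precision = tau0 + n*tau = 1 + 8*1 = 9
Posterior mean = (tau0*mu0 + n*tau*xbar) / posterior_precision
= (1*-7 + 8*1*10) / 9
= 73 / 9 = 8.1111

8.1111


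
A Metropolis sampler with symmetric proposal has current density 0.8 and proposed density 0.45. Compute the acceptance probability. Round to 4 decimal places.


For symmetric proposals, acceptance = min(1, pi(x*)/pi(x))
= min(1, 0.45/0.8)
= min(1, 0.5625) = 0.5625

0.5625


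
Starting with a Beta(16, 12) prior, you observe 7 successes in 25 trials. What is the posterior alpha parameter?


For a Beta-Binomial conjugate model:
Posterior alpha = prior alpha + number of successes
= 16 + 7 = 23

23


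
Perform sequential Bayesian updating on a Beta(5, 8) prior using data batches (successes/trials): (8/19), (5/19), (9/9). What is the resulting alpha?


Accumulate successes: 22
Posterior alpha = prior alpha + sum of successes
= 5 + 22 = 27

27


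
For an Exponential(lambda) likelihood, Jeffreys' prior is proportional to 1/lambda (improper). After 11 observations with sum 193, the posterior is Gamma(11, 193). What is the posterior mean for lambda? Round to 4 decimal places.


Posterior = Gamma(n, sum_x) = Gamma(11, 193)
Posterior mean = shape/rate = 11/193
= 0.057

0.057


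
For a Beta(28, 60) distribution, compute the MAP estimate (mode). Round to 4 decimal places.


MAP = mode = (a-1)/(a+b-2)
= (28-1)/(28+60-2)
= 27/86 = 0.314

0.314


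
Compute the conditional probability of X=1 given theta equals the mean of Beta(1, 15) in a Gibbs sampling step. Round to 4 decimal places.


Mean of Beta(1, 15) = 0.0625
P(X=1 | theta=0.0625) = 0.0625

0.0625


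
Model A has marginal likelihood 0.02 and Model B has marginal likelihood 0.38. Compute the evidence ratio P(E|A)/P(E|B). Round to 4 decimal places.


Evidence ratio = P(E|A) / P(E|B)
= 0.02 / 0.38
= 0.0526

0.0526


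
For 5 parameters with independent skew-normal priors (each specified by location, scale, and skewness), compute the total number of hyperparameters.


A skew-normal prior has 3 hyperparameters per parameter.
Total = 5 * 3 = 15

15


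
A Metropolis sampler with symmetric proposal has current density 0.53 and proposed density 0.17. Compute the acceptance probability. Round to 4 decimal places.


For symmetric proposals, acceptance = min(1, pi(x*)/pi(x))
= min(1, 0.17/0.53)
= min(1, 0.3208) = 0.3208

0.3208


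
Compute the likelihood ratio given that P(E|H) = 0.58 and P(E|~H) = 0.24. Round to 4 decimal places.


LR = P(E|H) / P(E|~H)
= 0.58 / 0.24 = 2.4167

2.4167


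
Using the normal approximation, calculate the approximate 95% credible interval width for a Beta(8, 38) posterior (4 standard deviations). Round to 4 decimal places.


Var(Beta) = 8*38/(46^2 * 47) = 0.0031
SD = 0.0553
Width ~ 4*SD = 0.2212

0.2212


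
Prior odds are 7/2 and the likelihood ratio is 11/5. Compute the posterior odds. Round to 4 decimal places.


Posterior odds = prior odds * likelihood ratio
= (7/2) * (11/5)
= 77 / 10
= 7.7

7.7


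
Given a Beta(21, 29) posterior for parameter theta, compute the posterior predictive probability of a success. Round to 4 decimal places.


For a Beta-Bernoulli model, the predictive probability is the mean:
P(success) = 21/(21+29) = 21/50 = 0.42

0.42


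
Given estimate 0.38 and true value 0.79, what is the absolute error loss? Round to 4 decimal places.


Absolute error = |estimate - true|
= |-0.41| = 0.41

0.41


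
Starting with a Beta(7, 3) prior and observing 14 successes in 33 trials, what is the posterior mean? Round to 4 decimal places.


Posterior parameters: alpha = 7 + 14 = 21
beta = 3 + 19 = 22
Posterior mean = alpha / (alpha + beta) = 21 / 43
= 0.4884

0.4884


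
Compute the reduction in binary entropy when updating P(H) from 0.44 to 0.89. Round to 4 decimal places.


H_before = -p*log2(p) - (1-p)*log2(1-p) for p=0.44: 0.9896
H_after for p=0.89: 0.4999
Reduction = 0.9896 - 0.4999 = 0.4897

0.4897


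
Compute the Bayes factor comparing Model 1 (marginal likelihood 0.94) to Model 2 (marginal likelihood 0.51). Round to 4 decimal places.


BF12 = marginal likelihood of M1 / marginal likelihood of M2
= 0.94/0.51
= 1.8431

1.8431


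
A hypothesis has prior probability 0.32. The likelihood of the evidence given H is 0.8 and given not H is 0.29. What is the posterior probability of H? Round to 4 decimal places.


Using Bayes' theorem:
P(E) = 0.32 * 0.8 + 0.68 * 0.29
P(E) = 0.4532
P(H|E) = (0.32 * 0.8) / 0.4532 = 0.5649

0.5649


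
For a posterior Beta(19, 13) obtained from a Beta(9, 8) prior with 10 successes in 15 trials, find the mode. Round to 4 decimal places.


Mode = (alpha - 1) / (alpha + beta - 2)
= 18 / 30
= 0.6

0.6


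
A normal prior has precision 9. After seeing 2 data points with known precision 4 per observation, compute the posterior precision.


In the conjugate normal model, precisions add:
tau_posterior = tau_prior + n * tau_data
= 9 + 2*4 = 17

17


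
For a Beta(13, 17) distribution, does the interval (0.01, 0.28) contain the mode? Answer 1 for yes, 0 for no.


Mode of Beta(a,b) = (a-1)/(a+b-2)
= (13-1)/(13+17-2) = 0.4286
Check: 0.01 <= 0.4286 <= 0.28?
Result: 0

0


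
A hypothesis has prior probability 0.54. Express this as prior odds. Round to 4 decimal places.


Odds = P(H) / P(not H) = 0.54 / 0.46
= 1.1739

1.1739


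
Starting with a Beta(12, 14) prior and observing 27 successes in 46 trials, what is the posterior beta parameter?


Posterior beta = prior beta + failures
Failures = 46 - 27 = 19
beta_post = 14 + 19 = 33

33


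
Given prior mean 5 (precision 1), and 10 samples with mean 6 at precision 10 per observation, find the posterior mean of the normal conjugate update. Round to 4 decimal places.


The posterior mean is a precision-weighted average of prior and data.
Post. prec. = 1 + 100 = 101
Post. mean = (5 + 600)/101 = 605/101 = 5.9901

5.9901


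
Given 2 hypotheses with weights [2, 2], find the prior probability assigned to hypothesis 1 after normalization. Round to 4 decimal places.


To normalize, divide each weight by the sum of all weights.
Sum = 4
Prior(H1) = 2/4 = 0.5

0.5


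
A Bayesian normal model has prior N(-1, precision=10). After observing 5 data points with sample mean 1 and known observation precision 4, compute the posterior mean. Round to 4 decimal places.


Posterior mean = (prior_precision * prior_mean + n * data_precision * data_mean) / (prior_precision + n * data_precision)
Numerator = 10*-1 + 5*4*1 = 10
Denominator = 10 + 5*4 = 30
Posterior mean = 0.3333

0.3333


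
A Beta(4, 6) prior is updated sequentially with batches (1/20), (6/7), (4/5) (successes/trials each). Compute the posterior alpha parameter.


Sequential conjugate updating is equivalent to a single batch update.
Total successes across all batches = 11
alpha_posterior = alpha_prior + total_successes = 4 + 11
= 15

15


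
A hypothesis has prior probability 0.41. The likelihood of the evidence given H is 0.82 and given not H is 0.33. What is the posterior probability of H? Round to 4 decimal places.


Using Bayes' theorem:
P(E) = 0.41 * 0.82 + 0.59 * 0.33
P(E) = 0.5309
P(H|E) = (0.41 * 0.82) / 0.5309 = 0.6333

0.6333


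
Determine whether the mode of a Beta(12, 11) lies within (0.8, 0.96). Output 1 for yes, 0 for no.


First find the mode: (a-1)/(a+b-2) = 0.5238
Is 0.5238 in (0.8, 0.96)? 0

0


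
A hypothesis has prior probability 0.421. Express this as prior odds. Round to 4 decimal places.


Odds = P(H) / P(not H) = 0.421 / 0.579
= 0.7271

0.7271
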